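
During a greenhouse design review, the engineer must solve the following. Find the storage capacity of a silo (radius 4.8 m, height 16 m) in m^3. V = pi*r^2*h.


V = pi * r^2 * h
  = pi * 4.8^2 * 16
  = pi * 23.04 * 16
  = 1158.12 m^3


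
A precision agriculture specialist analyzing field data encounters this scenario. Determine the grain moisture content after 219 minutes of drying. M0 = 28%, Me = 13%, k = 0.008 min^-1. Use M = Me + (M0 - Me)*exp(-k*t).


M = Me + (M0 - Me) * e^(-k*t)
  = 13 + (28 - 13) * e^(-0.008*219)
  = 13 + 15 * e^(-1.752)
  = 13 + 15 * 0.17343
  = 13 + 2.6014
  = 15.60%


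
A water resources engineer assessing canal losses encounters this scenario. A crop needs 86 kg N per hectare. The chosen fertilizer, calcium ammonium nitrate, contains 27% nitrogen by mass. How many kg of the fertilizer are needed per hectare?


Rate = N_required / (N_content / 100)
     = 86 / (27 / 100)
     = 86 / 0.27
     = 318.52 kg/ha


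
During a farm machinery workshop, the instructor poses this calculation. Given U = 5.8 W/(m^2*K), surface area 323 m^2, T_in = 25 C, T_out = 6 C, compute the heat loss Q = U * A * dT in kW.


dT = 25 - (6) = 19 K
Q = U * A * dT
  = 5.8 * 323 * 19
  = 35594.60 W = 35.59 kW


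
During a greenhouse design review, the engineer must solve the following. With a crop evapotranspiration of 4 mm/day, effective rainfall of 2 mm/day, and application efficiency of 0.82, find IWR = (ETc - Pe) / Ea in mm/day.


IWR = (ETc - Pe) / Ea
    = (4 - 2) / 0.82
    = 2 / 0.82
    = 2.44 mm/day


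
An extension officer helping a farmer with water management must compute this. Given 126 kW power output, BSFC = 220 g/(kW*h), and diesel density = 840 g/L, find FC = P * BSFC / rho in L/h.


FC = P * BSFC / rho_fuel
   = 126 * 220 / 840
   = 27720 / 840
   = 33 L/h


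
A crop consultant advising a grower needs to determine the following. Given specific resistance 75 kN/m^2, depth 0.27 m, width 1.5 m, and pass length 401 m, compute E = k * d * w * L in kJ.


E = k * d * w * L
  = 75 * 0.27 * 1.5 * 401
  = 12180.38 kJ


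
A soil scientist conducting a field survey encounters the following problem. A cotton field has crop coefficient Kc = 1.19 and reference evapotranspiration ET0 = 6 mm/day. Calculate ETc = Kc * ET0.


ETc = Kc * ET0
    = 1.19 * 6
    = 7.14 mm/day


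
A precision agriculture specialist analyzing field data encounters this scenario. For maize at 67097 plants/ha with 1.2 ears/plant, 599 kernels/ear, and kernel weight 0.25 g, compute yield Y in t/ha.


Y = density * ears * kernels * kw
  = 67097 * 1.2 * 599 * 0.25 g/ha
  = 12057330.90 g/ha
  = 12057.33 kg/ha = 12.06 t/ha


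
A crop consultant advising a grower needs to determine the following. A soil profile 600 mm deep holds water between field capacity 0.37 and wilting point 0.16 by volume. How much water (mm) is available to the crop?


AW = (FC - WP) * D
   = (0.37 - 0.16) * 600
   = 0.21 * 600
   = 126 mm


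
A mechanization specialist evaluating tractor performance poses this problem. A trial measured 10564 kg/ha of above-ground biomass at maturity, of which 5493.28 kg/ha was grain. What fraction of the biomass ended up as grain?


HI = grain_yield / biomass
   = 5493.28 / 10564
   = 0.52


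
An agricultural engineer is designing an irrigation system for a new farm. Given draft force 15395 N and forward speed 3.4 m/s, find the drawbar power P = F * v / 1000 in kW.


P = F * v / 1000
  = 15395 * 3.4 / 1000
  = 52343 / 1000
  = 52.34 kW


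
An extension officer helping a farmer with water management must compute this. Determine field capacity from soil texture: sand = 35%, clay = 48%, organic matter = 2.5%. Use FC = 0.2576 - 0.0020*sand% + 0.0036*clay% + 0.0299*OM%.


FC = 0.2576 - 0.0020*35 + 0.0036*48 + 0.0299*2.5
   = 0.2576 - 0.0700 + 0.1728 + 0.0748
   = 0.4352


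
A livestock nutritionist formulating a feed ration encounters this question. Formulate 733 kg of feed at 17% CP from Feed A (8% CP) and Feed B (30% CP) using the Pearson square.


parts_A = CP_b - target = 30 - 17 = 13
parts_B = target - CP_a = 17 - 8 = 9
total_parts = 13 + 9 = 22
Feed A = 733 * 13 / 22 = 433.14 kg
Feed B = 733 * 9 / 22 = 299.86 kg

433.14 kg


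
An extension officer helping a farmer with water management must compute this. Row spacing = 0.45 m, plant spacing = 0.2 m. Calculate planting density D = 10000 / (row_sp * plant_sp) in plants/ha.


D = 10000 / (row_sp * plant_sp)
  = 10000 / (0.45 * 0.2)
  = 10000 / 0.0900
  = 111111.11 plants/ha


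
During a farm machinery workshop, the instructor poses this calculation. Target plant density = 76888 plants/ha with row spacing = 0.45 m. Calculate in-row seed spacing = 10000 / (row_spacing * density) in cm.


spacing = 10000 / (row_sp * density)
        = 10000 / (0.45 * 76888)
        = 10000 / 34599.60
        = 0.28902 m = 28.90 cm


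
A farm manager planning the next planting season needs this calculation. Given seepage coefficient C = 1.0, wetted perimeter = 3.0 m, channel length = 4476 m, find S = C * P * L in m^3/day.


S = C * P * L
  = 1.0 * 3.0 * 4476
  = 13428 m^3/day


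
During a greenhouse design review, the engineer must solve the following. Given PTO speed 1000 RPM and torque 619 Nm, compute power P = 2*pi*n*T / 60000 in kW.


P = 2*pi*n*T / 60000
  = 2*pi * 1000 * 619 / 60000
  = 3889291.71 / 60000
  = 64.82 kW


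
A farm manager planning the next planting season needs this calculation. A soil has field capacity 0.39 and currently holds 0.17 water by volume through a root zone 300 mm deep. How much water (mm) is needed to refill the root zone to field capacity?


SMD = (FC - theta) * D
    = (0.39 - 0.17) * 300
    = 0.220 * 300
    = 66 mm


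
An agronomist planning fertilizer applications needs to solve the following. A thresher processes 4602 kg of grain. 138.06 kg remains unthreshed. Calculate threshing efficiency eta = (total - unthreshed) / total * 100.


eta = (total - unthreshed) / total * 100
    = (4602 - 138.06) / 4602 * 100
    = 4463.94 / 4602 * 100
    = 97%


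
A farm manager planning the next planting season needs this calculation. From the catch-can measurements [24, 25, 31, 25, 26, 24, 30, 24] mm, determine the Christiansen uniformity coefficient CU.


xbar = 209 / 8 = 26.125
sum|xi - xbar| = 17.500
CU = 100 * (1 - 17.500 / (8 * 26.125))
   = 100 * (1 - 0.0837)
   = 91.63%


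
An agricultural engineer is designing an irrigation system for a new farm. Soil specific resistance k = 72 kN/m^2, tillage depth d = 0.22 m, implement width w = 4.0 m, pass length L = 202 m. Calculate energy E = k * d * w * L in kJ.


E = k * d * w * L
  = 72 * 0.22 * 4.0 * 202
  = 12798.72 kJ


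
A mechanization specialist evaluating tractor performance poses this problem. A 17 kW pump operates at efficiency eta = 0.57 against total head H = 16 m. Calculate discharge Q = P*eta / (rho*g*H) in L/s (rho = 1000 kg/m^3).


Q = (P * 1000 * eta) / (rho * g * H)
  = (17 * 1000 * 0.57) / (1000 * 9.81 * 16)
  = 9690 / 156960
  = 0.06174 m^3/s = 61.74 L/s


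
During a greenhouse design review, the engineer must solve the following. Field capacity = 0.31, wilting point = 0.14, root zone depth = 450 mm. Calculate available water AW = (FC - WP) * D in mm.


AW = (FC - WP) * D
   = (0.31 - 0.14) * 450
   = 0.17 * 450
   = 76.50 mm


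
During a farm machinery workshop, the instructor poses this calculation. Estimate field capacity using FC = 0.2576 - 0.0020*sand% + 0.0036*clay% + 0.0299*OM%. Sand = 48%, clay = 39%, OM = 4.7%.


FC = 0.2576 - 0.0020*48 + 0.0036*39 + 0.0299*4.7
   = 0.2576 - 0.0960 + 0.1404 + 0.1405
   = 0.4425


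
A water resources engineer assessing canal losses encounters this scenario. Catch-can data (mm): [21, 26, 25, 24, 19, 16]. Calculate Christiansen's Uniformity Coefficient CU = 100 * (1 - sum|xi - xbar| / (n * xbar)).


xbar = 131 / 6 = 21.833
sum|xi - xbar| = 19
CU = 100 * (1 - 19 / (6 * 21.833))
   = 100 * (1 - 0.1450)
   = 85.50%


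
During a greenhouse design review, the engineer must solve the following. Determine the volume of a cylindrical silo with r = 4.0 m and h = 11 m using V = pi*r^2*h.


V = pi * r^2 * h
  = pi * 4.0^2 * 11
  = pi * 16 * 11
  = 552.92 m^3


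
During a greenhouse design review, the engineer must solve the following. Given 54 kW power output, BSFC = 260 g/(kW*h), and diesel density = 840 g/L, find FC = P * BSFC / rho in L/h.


FC = P * BSFC / rho_fuel
   = 54 * 260 / 840
   = 14040 / 840
   = 16.71 L/h


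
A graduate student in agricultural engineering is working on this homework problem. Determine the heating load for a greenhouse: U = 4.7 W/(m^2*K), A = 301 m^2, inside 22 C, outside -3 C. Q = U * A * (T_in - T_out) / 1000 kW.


dT = 22 - (-3) = 25 K
Q = U * A * dT
  = 4.7 * 301 * 25
  = 35367.50 W = 35.37 kW


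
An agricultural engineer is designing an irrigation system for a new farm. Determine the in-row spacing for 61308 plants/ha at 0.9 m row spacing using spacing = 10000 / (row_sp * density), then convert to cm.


spacing = 10000 / (row_sp * density)
        = 10000 / (0.9 * 61308)
        = 10000 / 55177.20
        = 0.18123 m = 18.12 cm


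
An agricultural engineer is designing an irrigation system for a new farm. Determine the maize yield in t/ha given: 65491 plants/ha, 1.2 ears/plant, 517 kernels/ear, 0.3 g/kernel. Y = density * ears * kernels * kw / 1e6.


Y = density * ears * kernels * kw
  = 65491 * 1.2 * 517 * 0.3 g/ha
  = 12189184.92 g/ha
  = 12189.18 kg/ha = 12.19 t/ha


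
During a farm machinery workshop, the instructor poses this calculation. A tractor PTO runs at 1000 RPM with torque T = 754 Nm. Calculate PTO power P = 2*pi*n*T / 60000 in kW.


P = 2*pi*n*T / 60000
  = 2*pi * 1000 * 754 / 60000
  = 4737521.72 / 60000
  = 78.96 kW


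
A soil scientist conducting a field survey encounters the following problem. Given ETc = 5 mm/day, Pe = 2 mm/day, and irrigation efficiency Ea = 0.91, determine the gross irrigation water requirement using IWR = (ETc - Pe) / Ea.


IWR = (ETc - Pe) / Ea
    = (5 - 2) / 0.91
    = 3 / 0.91
    = 3.30 mm/day


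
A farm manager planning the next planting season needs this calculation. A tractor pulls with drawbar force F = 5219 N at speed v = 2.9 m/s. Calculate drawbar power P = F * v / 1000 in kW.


P = F * v / 1000
  = 5219 * 2.9 / 1000
  = 15135.10 / 1000
  = 15.14 kW


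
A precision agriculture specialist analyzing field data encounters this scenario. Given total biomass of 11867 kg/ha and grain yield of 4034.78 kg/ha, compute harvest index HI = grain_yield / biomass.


HI = grain_yield / biomass
   = 4034.78 / 11867
   = 0.34


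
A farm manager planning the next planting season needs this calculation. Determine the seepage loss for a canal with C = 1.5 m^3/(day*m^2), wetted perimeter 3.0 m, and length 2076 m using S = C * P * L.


S = C * P * L
  = 1.5 * 3.0 * 2076
  = 9342 m^3/day


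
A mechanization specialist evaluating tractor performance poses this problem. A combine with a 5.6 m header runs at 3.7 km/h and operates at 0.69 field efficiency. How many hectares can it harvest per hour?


C = w * v * eta_f / 10
  = 5.6 * 3.7 * 0.69 / 10
  = 14.30 / 10
  = 1.43 ha/h


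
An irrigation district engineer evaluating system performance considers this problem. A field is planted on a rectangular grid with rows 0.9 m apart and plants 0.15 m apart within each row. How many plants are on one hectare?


D = 10000 / (row_sp * plant_sp)
  = 10000 / (0.9 * 0.15)
  = 10000 / 0.1350
  = 74074.07 plants/ha


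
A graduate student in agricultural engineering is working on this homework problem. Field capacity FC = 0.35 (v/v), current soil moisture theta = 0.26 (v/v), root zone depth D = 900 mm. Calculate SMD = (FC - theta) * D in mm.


SMD = (FC - theta) * D
    = (0.35 - 0.26) * 900
    = 0.090 * 900
    = 81 mm


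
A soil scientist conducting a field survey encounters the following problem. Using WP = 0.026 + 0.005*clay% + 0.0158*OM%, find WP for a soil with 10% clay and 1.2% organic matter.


WP = 0.026 + 0.005*10 + 0.0158*1.2
   = 0.026 + 0.0500 + 0.0190
   = 0.0950


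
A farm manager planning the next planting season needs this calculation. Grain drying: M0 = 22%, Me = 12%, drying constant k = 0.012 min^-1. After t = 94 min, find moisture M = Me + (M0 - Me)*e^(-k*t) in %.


M = Me + (M0 - Me) * e^(-k*t)
  = 12 + (22 - 12) * e^(-0.012*94)
  = 12 + 10 * e^(-1.128)
  = 12 + 10 * 0.32368
  = 12 + 3.2368
  = 15.24%


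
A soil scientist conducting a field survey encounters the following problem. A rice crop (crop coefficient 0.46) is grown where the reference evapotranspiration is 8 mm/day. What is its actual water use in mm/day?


ETc = Kc * ET0
    = 0.46 * 8
    = 3.68 mm/day


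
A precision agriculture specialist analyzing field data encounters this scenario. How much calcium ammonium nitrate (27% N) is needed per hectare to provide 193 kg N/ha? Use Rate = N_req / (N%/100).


Rate = N_required / (N_content / 100)
     = 193 / (27 / 100)
     = 193 / 0.27
     = 714.81 kg/ha


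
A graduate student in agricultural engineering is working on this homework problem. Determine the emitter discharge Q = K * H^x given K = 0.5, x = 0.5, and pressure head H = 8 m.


Q = K * H^x
  = 0.5 * 8^0.5
  = 0.5 * 2.8284
  = 1.41 L/h


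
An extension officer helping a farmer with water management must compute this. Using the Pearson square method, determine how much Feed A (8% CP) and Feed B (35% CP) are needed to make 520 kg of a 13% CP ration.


parts_A = CP_b - target = 35 - 13 = 22
parts_B = target - CP_a = 13 - 8 = 5
total_parts = 22 + 5 = 27
Feed A = 520 * 22 / 27 = 423.70 kg
Feed B = 520 * 5 / 27 = 96.30 kg

423.70 kg


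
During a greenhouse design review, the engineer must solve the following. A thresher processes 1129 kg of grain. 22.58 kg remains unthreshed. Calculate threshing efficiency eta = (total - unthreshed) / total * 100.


eta = (total - unthreshed) / total * 100
    = (1129 - 22.58) / 1129 * 100
    = 1106.42 / 1129 * 100
    = 98%


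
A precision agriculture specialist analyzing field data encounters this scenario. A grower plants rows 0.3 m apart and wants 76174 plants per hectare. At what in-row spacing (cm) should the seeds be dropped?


spacing = 10000 / (row_sp * density)
        = 10000 / (0.3 * 76174)
        = 10000 / 22852.20
        = 0.43759 m = 43.76 cm


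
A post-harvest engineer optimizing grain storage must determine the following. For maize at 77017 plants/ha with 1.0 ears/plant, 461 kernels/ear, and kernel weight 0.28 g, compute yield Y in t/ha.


Y = density * ears * kernels * kw
  = 77017 * 1.0 * 461 * 0.28 g/ha
  = 9941354.36 g/ha
  = 9941.35 kg/ha = 9.94 t/ha


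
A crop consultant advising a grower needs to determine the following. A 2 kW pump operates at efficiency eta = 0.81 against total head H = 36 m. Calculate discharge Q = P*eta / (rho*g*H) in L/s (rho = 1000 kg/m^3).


Q = (P * 1000 * eta) / (rho * g * H)
  = (2 * 1000 * 0.81) / (1000 * 9.81 * 36)
  = 1620 / 353160
  = 0.00459 m^3/s = 4.59 L/s


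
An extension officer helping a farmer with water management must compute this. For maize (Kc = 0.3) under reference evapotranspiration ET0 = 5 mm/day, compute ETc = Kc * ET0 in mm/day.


ETc = Kc * ET0
    = 0.3 * 5
    = 1.50 mm/day


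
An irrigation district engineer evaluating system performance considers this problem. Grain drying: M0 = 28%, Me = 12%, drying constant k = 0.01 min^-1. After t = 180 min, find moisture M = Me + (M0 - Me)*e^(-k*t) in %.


M = Me + (M0 - Me) * e^(-k*t)
  = 12 + (28 - 12) * e^(-0.01*180)
  = 12 + 16 * e^(-1.800)
  = 12 + 16 * 0.16530
  = 12 + 2.6448
  = 14.64%


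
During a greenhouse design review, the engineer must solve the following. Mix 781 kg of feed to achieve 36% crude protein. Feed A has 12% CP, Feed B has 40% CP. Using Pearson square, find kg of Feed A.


parts_A = CP_b - target = 40 - 36 = 4
parts_B = target - CP_a = 36 - 12 = 24
total_parts = 4 + 24 = 28
Feed A = 781 * 4 / 28 = 111.57 kg
Feed B = 781 * 24 / 28 = 669.43 kg

111.57 kg


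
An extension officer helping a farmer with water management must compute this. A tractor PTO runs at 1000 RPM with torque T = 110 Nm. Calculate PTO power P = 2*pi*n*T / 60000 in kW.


P = 2*pi*n*T / 60000
  = 2*pi * 1000 * 110 / 60000
  = 691150.38 / 60000
  = 11.52 kW


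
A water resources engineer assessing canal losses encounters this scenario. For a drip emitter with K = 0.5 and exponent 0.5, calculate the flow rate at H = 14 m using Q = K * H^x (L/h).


Q = K * H^x
  = 0.5 * 14^0.5
  = 0.5 * 3.7417
  = 1.87 L/h


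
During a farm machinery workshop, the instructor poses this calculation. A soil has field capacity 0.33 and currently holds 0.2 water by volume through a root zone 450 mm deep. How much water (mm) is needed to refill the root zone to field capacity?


SMD = (FC - theta) * D
    = (0.33 - 0.2) * 450
    = 0.130 * 450
    = 58.50 mm


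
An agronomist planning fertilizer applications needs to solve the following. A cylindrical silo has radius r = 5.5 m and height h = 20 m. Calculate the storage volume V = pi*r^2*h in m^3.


V = pi * r^2 * h
  = pi * 5.5^2 * 20
  = pi * 30.25 * 20
  = 1900.66 m^3


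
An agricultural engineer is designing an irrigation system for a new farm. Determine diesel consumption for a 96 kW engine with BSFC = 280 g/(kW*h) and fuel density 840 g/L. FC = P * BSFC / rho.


FC = P * BSFC / rho_fuel
   = 96 * 280 / 840
   = 26880 / 840
   = 32 L/h


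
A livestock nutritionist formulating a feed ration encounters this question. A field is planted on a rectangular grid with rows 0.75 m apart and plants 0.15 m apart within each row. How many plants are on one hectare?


D = 10000 / (row_sp * plant_sp)
  = 10000 / (0.75 * 0.15)
  = 10000 / 0.1125
  = 88888.89 plants/ha


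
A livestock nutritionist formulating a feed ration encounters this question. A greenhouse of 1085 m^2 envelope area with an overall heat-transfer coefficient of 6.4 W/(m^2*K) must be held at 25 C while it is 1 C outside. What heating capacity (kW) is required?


dT = 25 - (1) = 24 K
Q = U * A * dT
  = 6.4 * 1085 * 24
  = 166656 W = 166.66 kW


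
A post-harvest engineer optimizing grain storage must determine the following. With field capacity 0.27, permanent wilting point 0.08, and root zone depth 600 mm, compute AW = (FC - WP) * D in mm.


AW = (FC - WP) * D
   = (0.27 - 0.08) * 600
   = 0.19 * 600
   = 114 mm


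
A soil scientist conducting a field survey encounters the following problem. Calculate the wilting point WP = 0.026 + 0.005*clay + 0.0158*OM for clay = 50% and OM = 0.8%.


WP = 0.026 + 0.005*50 + 0.0158*0.8
   = 0.026 + 0.2500 + 0.0126
   = 0.2886


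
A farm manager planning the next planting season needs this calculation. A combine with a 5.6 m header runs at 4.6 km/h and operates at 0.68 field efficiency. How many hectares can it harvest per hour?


C = w * v * eta_f / 10
  = 5.6 * 4.6 * 0.68 / 10
  = 17.52 / 10
  = 1.75 ha/h


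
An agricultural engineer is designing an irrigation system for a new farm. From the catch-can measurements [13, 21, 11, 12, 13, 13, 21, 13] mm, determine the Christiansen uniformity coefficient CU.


xbar = 117 / 8 = 14.625
sum|xi - xbar| = 25.500
CU = 100 * (1 - 25.500 / (8 * 14.625))
   = 100 * (1 - 0.2179)
   = 78.21%


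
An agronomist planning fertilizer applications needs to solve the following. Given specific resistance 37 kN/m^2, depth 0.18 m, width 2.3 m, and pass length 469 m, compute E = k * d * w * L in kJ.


E = k * d * w * L
  = 37 * 0.18 * 2.3 * 469
  = 7184.14 kJ


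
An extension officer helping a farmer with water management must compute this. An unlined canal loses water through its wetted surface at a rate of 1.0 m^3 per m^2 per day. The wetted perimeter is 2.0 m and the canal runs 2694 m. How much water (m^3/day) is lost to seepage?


S = C * P * L
  = 1.0 * 2.0 * 2694
  = 5388 m^3/day


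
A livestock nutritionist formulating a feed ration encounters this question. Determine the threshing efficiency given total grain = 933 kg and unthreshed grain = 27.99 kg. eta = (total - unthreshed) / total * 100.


eta = (total - unthreshed) / total * 100
    = (933 - 27.99) / 933 * 100
    = 905.01 / 933 * 100
    = 97%


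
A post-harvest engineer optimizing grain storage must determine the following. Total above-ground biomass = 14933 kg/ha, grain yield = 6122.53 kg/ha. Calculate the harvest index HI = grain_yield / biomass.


HI = grain_yield / biomass
   = 6122.53 / 14933
   = 0.41


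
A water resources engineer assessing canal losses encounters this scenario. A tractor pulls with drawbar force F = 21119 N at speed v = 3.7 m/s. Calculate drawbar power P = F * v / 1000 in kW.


P = F * v / 1000
  = 21119 * 3.7 / 1000
  = 78140.30 / 1000
  = 78.14 kW


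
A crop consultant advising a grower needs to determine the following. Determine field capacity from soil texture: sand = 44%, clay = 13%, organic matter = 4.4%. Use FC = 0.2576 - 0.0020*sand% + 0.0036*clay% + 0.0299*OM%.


FC = 0.2576 - 0.0020*44 + 0.0036*13 + 0.0299*4.4
   = 0.2576 - 0.0880 + 0.0468 + 0.1316
   = 0.3480


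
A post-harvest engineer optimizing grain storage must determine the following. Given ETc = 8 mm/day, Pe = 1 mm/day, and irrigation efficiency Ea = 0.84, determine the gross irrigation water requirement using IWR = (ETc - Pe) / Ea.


IWR = (ETc - Pe) / Ea
    = (8 - 1) / 0.84
    = 7 / 0.84
    = 8.33 mm/day


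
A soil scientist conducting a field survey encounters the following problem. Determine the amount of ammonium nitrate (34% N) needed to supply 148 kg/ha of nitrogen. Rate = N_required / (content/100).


Rate = N_required / (N_content / 100)
     = 148 / (34 / 100)
     = 148 / 0.34
     = 435.29 kg/ha


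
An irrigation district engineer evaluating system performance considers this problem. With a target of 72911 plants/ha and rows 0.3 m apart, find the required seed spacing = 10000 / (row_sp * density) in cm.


spacing = 10000 / (row_sp * density)
        = 10000 / (0.3 * 72911)
        = 10000 / 21873.30
        = 0.45718 m = 45.72 cm


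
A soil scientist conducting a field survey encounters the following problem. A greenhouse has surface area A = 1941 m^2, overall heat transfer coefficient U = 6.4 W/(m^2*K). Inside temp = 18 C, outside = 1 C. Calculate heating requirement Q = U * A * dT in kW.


dT = 18 - (1) = 17 K
Q = U * A * dT
  = 6.4 * 1941 * 17
  = 211180.80 W = 211.18 kW


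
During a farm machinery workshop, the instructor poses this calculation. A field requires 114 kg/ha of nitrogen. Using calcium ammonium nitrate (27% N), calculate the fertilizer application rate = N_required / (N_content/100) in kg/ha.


Rate = N_required / (N_content / 100)
     = 114 / (27 / 100)
     = 114 / 0.27
     = 422.22 kg/ha


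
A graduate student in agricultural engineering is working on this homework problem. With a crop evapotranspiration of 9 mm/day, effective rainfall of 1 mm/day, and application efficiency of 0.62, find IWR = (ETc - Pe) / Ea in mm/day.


IWR = (ETc - Pe) / Ea
    = (9 - 1) / 0.62
    = 8 / 0.62
    = 12.90 mm/day


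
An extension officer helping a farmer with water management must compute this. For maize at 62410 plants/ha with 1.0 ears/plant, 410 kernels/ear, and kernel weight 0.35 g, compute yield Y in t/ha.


Y = density * ears * kernels * kw
  = 62410 * 1.0 * 410 * 0.35 g/ha
  = 8955835 g/ha
  = 8955.84 kg/ha = 8.96 t/ha


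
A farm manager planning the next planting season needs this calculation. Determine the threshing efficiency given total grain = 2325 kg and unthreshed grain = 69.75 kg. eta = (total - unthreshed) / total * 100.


eta = (total - unthreshed) / total * 100
    = (2325 - 69.75) / 2325 * 100
    = 2255.25 / 2325 * 100
    = 97%


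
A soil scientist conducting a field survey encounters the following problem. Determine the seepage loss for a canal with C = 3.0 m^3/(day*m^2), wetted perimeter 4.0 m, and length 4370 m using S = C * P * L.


S = C * P * L
  = 3.0 * 4.0 * 4370
  = 52440 m^3/day


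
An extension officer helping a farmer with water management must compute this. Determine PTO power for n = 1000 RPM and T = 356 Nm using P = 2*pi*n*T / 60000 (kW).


P = 2*pi*n*T / 60000
  = 2*pi * 1000 * 356 / 60000
  = 2236813.97 / 60000
  = 37.28 kW


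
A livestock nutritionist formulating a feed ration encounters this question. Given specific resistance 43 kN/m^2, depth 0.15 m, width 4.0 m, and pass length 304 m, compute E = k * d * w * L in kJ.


E = k * d * w * L
  = 43 * 0.15 * 4.0 * 304
  = 7843.20 kJ


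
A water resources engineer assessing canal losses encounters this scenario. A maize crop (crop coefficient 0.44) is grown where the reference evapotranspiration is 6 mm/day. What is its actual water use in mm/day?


ETc = Kc * ET0
    = 0.44 * 6
    = 2.64 mm/day


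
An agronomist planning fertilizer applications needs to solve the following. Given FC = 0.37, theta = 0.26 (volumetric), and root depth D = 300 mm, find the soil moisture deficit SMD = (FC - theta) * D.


SMD = (FC - theta) * D
    = (0.37 - 0.26) * 300
    = 0.110 * 300
    = 33 mm


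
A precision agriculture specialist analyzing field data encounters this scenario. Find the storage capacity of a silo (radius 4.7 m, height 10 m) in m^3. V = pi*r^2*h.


V = pi * r^2 * h
  = pi * 4.7^2 * 10
  = pi * 22.09 * 10
  = 693.98 m^3


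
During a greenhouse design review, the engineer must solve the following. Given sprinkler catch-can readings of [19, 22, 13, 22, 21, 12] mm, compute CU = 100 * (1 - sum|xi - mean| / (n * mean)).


xbar = 109 / 6 = 18.167
sum|xi - xbar| = 22.667
CU = 100 * (1 - 22.667 / (6 * 18.167))
   = 100 * (1 - 0.2080)
   = 79.20%


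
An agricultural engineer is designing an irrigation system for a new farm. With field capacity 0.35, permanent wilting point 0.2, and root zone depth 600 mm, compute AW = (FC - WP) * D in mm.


AW = (FC - WP) * D
   = (0.35 - 0.2) * 600
   = 0.15 * 600
   = 90 mm


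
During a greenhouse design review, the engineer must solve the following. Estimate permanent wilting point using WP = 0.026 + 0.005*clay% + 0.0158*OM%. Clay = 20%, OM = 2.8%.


WP = 0.026 + 0.005*20 + 0.0158*2.8
   = 0.026 + 0.1000 + 0.0442
   = 0.1702


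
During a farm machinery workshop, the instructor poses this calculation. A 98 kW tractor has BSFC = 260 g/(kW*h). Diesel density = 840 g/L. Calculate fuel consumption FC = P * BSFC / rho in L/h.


FC = P * BSFC / rho_fuel
   = 98 * 260 / 840
   = 25480 / 840
   = 30.33 L/h


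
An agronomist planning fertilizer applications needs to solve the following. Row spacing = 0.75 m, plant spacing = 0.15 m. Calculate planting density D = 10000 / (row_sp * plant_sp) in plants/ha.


D = 10000 / (row_sp * plant_sp)
  = 10000 / (0.75 * 0.15)
  = 10000 / 0.1125
  = 88888.89 plants/ha


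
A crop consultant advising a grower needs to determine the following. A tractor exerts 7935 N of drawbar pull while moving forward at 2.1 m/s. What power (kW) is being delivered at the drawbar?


P = F * v / 1000
  = 7935 * 2.1 / 1000
  = 16663.50 / 1000
  = 16.66 kW


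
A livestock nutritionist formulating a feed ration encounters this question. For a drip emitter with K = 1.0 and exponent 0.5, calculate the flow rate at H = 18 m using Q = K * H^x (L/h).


Q = K * H^x
  = 1.0 * 18^0.5
  = 1.0 * 4.2426
  = 4.24 L/h


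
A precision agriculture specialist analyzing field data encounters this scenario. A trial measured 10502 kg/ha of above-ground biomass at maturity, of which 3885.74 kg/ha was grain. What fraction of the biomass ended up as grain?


HI = grain_yield / biomass
   = 3885.74 / 10502
   = 0.37


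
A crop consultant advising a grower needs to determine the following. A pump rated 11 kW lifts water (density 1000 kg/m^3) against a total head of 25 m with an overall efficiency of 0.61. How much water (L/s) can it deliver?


Q = (P * 1000 * eta) / (rho * g * H)
  = (11 * 1000 * 0.61) / (1000 * 9.81 * 25)
  = 6710 / 245250
  = 0.02736 m^3/s = 27.36 L/s


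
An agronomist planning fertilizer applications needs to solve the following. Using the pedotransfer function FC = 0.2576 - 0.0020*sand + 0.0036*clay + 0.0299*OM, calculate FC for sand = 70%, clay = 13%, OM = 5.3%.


FC = 0.2576 - 0.0020*70 + 0.0036*13 + 0.0299*5.3
   = 0.2576 - 0.1400 + 0.0468 + 0.1585
   = 0.3229


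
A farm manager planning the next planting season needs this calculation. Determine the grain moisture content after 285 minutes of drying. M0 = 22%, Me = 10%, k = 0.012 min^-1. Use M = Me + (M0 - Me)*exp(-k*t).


M = Me + (M0 - Me) * e^(-k*t)
  = 10 + (22 - 10) * e^(-0.012*285)
  = 10 + 12 * e^(-3.420)
  = 10 + 12 * 0.03271
  = 10 + 0.3925
  = 10.39%


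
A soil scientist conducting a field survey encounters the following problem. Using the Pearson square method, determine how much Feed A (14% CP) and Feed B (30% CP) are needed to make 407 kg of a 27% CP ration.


parts_A = CP_b - target = 30 - 27 = 3
parts_B = target - CP_a = 27 - 14 = 13
total_parts = 3 + 13 = 16
Feed A = 407 * 3 / 16 = 76.31 kg
Feed B = 407 * 13 / 16 = 330.69 kg

76.31 kg


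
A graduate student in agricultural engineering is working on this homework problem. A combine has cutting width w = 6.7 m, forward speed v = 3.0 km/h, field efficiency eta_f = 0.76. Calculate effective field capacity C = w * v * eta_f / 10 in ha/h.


C = w * v * eta_f / 10
  = 6.7 * 3.0 * 0.76 / 10
  = 15.28 / 10
  = 1.53 ha/h


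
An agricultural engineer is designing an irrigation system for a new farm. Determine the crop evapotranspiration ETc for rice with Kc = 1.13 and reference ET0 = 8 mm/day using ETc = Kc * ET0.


ETc = Kc * ET0
    = 1.13 * 8
    = 9.04 mm/day


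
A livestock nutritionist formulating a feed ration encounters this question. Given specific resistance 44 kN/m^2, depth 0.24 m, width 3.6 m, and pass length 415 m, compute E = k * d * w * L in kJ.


E = k * d * w * L
  = 44 * 0.24 * 3.6 * 415
  = 15776.64 kJ


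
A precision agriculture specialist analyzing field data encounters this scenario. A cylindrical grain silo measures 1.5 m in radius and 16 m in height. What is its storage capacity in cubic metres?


V = pi * r^2 * h
  = pi * 1.5^2 * 16
  = pi * 2.25 * 16
  = 113.10 m^3


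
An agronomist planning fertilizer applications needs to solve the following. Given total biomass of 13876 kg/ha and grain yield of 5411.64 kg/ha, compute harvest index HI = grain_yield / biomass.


HI = grain_yield / biomass
   = 5411.64 / 13876
   = 0.39


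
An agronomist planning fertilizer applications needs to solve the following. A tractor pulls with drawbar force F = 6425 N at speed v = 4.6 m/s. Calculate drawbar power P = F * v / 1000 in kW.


P = F * v / 1000
  = 6425 * 4.6 / 1000
  = 29555 / 1000
  = 29.56 kW


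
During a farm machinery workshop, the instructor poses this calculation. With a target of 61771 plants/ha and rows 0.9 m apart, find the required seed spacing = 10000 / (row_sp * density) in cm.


spacing = 10000 / (row_sp * density)
        = 10000 / (0.9 * 61771)
        = 10000 / 55593.90
        = 0.17988 m = 17.99 cm


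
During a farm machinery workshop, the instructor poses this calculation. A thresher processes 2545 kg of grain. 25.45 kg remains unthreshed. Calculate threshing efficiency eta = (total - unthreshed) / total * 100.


eta = (total - unthreshed) / total * 100
    = (2545 - 25.45) / 2545 * 100
    = 2519.55 / 2545 * 100
    = 99%


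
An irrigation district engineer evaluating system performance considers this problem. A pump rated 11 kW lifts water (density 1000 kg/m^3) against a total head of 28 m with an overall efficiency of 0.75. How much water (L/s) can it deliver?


Q = (P * 1000 * eta) / (rho * g * H)
  = (11 * 1000 * 0.75) / (1000 * 9.81 * 28)
  = 8250 / 274680
  = 0.03003 m^3/s = 30.03 L/s


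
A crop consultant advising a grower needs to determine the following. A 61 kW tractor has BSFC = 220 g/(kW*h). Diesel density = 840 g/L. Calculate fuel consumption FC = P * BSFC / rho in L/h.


FC = P * BSFC / rho_fuel
   = 61 * 220 / 840
   = 13420 / 840
   = 15.98 L/h


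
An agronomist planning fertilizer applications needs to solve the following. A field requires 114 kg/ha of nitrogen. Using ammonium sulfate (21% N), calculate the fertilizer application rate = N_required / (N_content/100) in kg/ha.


Rate = N_required / (N_content / 100)
     = 114 / (21 / 100)
     = 114 / 0.21
     = 542.86 kg/ha


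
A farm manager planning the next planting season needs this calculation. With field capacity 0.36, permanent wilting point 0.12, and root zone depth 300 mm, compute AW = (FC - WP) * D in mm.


AW = (FC - WP) * D
   = (0.36 - 0.12) * 300
   = 0.24 * 300
   = 72 mm


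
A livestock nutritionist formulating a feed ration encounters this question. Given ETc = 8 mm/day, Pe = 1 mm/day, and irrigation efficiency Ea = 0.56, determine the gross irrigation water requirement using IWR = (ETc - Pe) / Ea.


IWR = (ETc - Pe) / Ea
    = (8 - 1) / 0.56
    = 7 / 0.56
    = 12.50 mm/day


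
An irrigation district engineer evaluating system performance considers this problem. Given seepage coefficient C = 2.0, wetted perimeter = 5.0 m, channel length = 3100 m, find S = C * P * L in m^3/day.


S = C * P * L
  = 2.0 * 5.0 * 3100
  = 31000 m^3/day


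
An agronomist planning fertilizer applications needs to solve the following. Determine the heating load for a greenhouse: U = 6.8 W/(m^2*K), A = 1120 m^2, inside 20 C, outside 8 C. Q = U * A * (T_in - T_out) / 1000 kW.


dT = 20 - (8) = 12 K
Q = U * A * dT
  = 6.8 * 1120 * 12
  = 91392 W = 91.39 kW


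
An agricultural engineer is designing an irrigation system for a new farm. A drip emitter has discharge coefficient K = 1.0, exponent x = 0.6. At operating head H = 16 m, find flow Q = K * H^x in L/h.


Q = K * H^x
  = 1.0 * 16^0.6
  = 1.0 * 5.2780
  = 5.28 L/h


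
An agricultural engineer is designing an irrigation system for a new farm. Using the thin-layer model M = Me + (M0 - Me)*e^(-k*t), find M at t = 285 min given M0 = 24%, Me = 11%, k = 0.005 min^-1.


M = Me + (M0 - Me) * e^(-k*t)
  = 11 + (24 - 11) * e^(-0.005*285)
  = 11 + 13 * e^(-1.425)
  = 11 + 13 * 0.24051
  = 11 + 3.1266
  = 14.13%


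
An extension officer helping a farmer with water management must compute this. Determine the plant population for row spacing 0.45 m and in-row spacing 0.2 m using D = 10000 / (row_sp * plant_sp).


D = 10000 / (row_sp * plant_sp)
  = 10000 / (0.45 * 0.2)
  = 10000 / 0.0900
  = 111111.11 plants/ha


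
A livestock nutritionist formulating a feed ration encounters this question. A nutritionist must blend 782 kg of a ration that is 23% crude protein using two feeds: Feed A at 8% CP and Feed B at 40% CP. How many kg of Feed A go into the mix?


parts_A = CP_b - target = 40 - 23 = 17
parts_B = target - CP_a = 23 - 8 = 15
total_parts = 17 + 15 = 32
Feed A = 782 * 17 / 32 = 415.44 kg
Feed B = 782 * 15 / 32 = 366.56 kg

415.44 kg


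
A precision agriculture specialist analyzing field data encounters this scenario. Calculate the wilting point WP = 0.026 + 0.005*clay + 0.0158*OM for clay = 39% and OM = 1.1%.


WP = 0.026 + 0.005*39 + 0.0158*1.1
   = 0.026 + 0.1950 + 0.0174
   = 0.2384


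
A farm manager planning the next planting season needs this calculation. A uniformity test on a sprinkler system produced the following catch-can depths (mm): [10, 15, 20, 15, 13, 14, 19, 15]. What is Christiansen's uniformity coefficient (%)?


xbar = 121 / 8 = 15.125
sum|xi - xbar| = 17.500
CU = 100 * (1 - 17.500 / (8 * 15.125))
   = 100 * (1 - 0.1446)
   = 85.54%


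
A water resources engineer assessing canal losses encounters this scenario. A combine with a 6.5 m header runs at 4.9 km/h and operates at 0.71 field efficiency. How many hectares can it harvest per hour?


C = w * v * eta_f / 10
  = 6.5 * 4.9 * 0.71 / 10
  = 22.61 / 10
  = 2.26 ha/h


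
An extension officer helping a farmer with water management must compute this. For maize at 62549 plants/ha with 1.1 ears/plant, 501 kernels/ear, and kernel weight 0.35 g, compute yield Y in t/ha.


Y = density * ears * kernels * kw
  = 62549 * 1.1 * 501 * 0.35 g/ha
  = 12064763.87 g/ha
  = 12064.76 kg/ha = 12.06 t/ha


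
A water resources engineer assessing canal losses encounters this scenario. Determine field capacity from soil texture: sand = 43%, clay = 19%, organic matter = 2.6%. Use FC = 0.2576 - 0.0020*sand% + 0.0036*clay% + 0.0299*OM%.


FC = 0.2576 - 0.0020*43 + 0.0036*19 + 0.0299*2.6
   = 0.2576 - 0.0860 + 0.0684 + 0.0777
   = 0.3177


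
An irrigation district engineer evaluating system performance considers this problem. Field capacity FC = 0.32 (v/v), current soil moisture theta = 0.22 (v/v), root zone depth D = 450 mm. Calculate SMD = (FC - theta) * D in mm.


SMD = (FC - theta) * D
    = (0.32 - 0.22) * 450
    = 0.100 * 450
    = 45 mm


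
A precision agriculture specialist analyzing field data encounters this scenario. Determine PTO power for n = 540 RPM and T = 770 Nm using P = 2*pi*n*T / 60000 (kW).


P = 2*pi*n*T / 60000
  = 2*pi * 540 * 770 / 60000
  = 2612548.45 / 60000
  = 43.54 kW


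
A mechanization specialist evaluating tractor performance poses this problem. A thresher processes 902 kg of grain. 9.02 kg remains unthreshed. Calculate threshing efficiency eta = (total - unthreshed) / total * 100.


eta = (total - unthreshed) / total * 100
    = (902 - 9.02) / 902 * 100
    = 892.98 / 902 * 100
    = 99%


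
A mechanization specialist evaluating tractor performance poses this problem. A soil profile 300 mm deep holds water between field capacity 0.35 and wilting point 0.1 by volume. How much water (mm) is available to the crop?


AW = (FC - WP) * D
   = (0.35 - 0.1) * 300
   = 0.25 * 300
   = 75 mm


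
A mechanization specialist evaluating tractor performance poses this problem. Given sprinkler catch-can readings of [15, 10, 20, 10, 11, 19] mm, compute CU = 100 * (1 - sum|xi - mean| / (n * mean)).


xbar = 85 / 6 = 14.167
sum|xi - xbar| = 23
CU = 100 * (1 - 23 / (6 * 14.167))
   = 100 * (1 - 0.2706)
   = 72.94%


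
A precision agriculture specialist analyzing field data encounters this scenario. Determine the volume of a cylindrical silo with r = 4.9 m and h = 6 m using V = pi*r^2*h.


V = pi * r^2 * h
  = pi * 4.9^2 * 6
  = pi * 24.01 * 6
  = 452.58 m^3


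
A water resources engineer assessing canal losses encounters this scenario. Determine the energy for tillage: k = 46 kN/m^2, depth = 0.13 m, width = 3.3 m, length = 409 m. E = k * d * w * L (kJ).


E = k * d * w * L
  = 46 * 0.13 * 3.3 * 409
  = 8071.21 kJ


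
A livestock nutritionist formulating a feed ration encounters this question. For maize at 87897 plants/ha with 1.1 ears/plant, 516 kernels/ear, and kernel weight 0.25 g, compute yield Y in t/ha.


Y = density * ears * kernels * kw
  = 87897 * 1.1 * 516 * 0.25 g/ha
  = 12472584.30 g/ha
  = 12472.58 kg/ha = 12.47 t/ha


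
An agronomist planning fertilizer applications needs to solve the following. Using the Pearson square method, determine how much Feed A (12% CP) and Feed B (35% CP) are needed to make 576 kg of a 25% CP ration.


parts_A = CP_b - target = 35 - 25 = 10
parts_B = target - CP_a = 25 - 12 = 13
total_parts = 10 + 13 = 23
Feed A = 576 * 10 / 23 = 250.43 kg
Feed B = 576 * 13 / 23 = 325.57 kg

250.43 kg


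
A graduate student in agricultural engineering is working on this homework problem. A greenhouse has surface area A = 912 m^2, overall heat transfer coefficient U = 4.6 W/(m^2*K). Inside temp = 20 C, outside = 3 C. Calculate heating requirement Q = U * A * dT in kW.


dT = 20 - (3) = 17 K
Q = U * A * dT
  = 4.6 * 912 * 17
  = 71318.40 W = 71.32 kW
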